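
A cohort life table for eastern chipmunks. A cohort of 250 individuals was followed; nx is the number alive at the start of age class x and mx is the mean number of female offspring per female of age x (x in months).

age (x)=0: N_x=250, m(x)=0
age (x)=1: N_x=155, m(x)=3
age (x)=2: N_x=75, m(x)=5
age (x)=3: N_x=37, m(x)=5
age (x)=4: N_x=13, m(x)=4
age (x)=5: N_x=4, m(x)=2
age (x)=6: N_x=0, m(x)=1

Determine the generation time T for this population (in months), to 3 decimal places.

lx = nx/n0 = nx/250: 1, 0.62, 0.3, 0.148, 0.052, 0.016, 0
lx·mx: 0, 1.86, 1.5, 0.74, 0.208, 0.032, 0 → R0 = 4.34
x·lx·mx: 0, 1.86, 3, 2.22, 0.832, 0.16, 0 → Σ = 8.072
T = 8.072 / 4.34 = 1.859908… → 1.860

1.860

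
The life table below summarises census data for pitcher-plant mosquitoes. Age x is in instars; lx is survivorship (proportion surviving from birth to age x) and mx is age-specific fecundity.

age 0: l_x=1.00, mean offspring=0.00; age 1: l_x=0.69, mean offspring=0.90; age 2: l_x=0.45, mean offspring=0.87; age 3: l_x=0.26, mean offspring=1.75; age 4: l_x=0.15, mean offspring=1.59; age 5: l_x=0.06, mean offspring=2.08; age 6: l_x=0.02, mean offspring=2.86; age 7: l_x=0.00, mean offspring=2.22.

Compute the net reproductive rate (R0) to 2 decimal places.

lx·mx by age: 0, 0.621, 0.3915, 0.455, 0.2385, 0.1248, 0.0572, 0
R0 = Σ lx·mx = 1.888 → 1.89

1.89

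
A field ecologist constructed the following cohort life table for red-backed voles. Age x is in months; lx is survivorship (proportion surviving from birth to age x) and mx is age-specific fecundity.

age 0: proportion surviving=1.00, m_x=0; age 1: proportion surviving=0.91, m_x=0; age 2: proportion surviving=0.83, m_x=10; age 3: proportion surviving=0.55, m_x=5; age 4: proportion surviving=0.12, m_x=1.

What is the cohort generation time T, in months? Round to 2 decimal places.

lx·mx: 0, 0, 8.3, 2.75, 0.12 → R0 = 11.17
x·lx·mx: 0, 0, 16.6, 8.25, 0.48 → Σ = 25.33
T = 25.33 / 11.17 = 2.267681… → 2.27

2.27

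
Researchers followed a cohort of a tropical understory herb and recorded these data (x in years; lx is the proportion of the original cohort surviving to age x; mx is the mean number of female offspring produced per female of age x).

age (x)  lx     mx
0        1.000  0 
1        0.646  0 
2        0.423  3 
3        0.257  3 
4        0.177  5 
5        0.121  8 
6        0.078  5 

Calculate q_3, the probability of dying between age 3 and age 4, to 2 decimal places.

0.31

q_3 = (l_3 − l_4) / l_3 = (0.257 − 0.177) / 0.257
     = 0.08 / 0.257 = 0.311284… → 0.31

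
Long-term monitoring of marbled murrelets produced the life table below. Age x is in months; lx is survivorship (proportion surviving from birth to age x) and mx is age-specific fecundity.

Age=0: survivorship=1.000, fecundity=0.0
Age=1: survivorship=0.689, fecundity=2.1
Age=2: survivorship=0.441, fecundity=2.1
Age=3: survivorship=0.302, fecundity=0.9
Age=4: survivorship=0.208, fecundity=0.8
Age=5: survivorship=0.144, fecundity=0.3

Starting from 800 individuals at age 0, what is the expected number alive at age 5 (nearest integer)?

Expected survivors = N0 · l_5 = 800 × 0.144 = 115.2 → 115

115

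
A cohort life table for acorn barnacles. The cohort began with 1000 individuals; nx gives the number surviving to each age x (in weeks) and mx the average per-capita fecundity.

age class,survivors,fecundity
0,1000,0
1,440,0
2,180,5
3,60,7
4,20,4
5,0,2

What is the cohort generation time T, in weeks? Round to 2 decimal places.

lx = nx/n0 = nx/1000: 1, 0.44, 0.18, 0.06, 0.02, 0
lx·mx: 0, 0, 0.9, 0.42, 0.08, 0 → R0 = 1.4
x·lx·mx: 0, 0, 1.8, 1.26, 0.32, 0 → Σ = 3.38
T = 3.38 / 1.4 = 2.414286… → 2.41

2.41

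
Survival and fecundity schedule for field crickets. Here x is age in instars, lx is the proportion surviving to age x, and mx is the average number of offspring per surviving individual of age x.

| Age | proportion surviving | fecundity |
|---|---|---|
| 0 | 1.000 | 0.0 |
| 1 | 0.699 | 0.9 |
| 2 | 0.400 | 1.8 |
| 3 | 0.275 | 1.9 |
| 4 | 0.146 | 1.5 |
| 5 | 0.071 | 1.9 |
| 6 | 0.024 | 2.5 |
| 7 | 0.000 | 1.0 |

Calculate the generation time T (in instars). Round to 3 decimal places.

2.427

lx·mx: 0, 0.6291, 0.72, 0.5225, 0.219, 0.1349, 0.06, 0 → R0 = 2.2855
x·lx·mx: 0, 0.6291, 1.44, 1.5675, 0.876, 0.6745, 0.36, 0 → Σ = 5.5471
T = 5.5471 / 2.2855 = 2.427084… → 2.427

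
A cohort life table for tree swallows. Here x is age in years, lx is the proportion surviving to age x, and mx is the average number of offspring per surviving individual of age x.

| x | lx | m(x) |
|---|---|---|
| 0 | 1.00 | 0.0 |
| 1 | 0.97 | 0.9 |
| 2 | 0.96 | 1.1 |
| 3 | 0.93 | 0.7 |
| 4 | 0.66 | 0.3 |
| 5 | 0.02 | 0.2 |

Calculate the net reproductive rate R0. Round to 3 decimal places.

2.782

lx·mx by age: 0, 0.873, 1.056, 0.651, 0.198, 0.004
R0 = Σ lx·mx = 2.782 → 2.782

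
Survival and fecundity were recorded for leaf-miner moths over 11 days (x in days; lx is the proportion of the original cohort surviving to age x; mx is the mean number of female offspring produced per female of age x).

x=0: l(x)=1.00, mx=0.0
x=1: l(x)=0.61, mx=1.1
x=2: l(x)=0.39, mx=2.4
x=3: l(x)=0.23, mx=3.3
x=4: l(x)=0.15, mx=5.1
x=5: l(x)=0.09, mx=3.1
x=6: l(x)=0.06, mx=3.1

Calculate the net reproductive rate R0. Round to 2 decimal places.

3.60

lx·mx by age: 0, 0.671, 0.936, 0.759, 0.765, 0.279, 0.186
R0 = Σ lx·mx = 3.596 → 3.60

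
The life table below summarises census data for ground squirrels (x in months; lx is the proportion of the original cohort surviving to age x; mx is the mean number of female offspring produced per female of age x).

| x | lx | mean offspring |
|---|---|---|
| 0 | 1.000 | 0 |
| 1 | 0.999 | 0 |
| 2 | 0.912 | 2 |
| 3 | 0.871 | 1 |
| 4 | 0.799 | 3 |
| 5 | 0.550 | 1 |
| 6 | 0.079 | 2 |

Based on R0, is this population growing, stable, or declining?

R0 = Σ lx·mx = 0 + 0 + 1.824 + 0.871 + 2.397 + 0.55 + 0.158 = 5.8
R0 > 1, so the population is growing.

growing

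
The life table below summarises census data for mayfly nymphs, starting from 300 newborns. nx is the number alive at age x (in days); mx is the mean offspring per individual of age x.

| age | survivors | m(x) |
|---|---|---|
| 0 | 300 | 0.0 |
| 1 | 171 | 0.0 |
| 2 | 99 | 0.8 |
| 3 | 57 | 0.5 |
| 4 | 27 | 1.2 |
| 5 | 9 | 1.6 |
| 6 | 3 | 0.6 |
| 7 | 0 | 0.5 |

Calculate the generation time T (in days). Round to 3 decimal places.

2.919

lx = nx/n0 = nx/300: 1, 0.57, 0.33, 0.19, 0.09, 0.03, 0.01, 0
lx·mx: 0, 0, 0.264, 0.095, 0.108, 0.048, 0.006, 0 → R0 = 0.521
x·lx·mx: 0, 0, 0.528, 0.285, 0.432, 0.24, 0.036, 0 → Σ = 1.521
T = 1.521 / 0.521 = 2.919386… → 2.919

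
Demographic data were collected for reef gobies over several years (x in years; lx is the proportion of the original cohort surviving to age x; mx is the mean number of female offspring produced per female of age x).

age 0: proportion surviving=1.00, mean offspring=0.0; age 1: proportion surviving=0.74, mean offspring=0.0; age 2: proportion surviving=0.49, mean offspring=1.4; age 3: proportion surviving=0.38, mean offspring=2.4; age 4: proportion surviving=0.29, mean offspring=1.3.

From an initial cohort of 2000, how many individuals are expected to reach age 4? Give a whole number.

Expected survivors = N0 · l_4 = 2000 × 0.29 = 580 → 580

580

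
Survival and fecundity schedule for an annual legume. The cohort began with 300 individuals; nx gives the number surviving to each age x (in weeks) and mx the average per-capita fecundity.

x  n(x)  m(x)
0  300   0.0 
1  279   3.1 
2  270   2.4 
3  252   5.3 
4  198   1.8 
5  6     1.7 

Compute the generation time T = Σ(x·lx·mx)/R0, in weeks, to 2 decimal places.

lx = nx/n0 = nx/300: 1, 0.93, 0.9, 0.84, 0.66, 0.02
lx·mx: 0, 2.883, 2.16, 4.452, 1.188, 0.034 → R0 = 10.717
x·lx·mx: 0, 2.883, 4.32, 13.356, 4.752, 0.17 → Σ = 25.481
T = 25.481 / 10.717 = 2.377624… → 2.38

2.38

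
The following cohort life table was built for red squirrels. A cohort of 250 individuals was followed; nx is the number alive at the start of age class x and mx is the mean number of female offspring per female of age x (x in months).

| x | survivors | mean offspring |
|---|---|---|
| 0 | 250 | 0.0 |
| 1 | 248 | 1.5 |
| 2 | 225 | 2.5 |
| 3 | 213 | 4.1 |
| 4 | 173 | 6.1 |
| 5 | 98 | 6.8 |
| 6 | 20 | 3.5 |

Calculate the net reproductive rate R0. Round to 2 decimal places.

lx = nx/n0 = nx/250: 1, 0.992, 0.9, 0.852, 0.692, 0.392, 0.08
lx·mx by age: 0, 1.488, 2.25, 3.4932, 4.2212, 2.6656, 0.28
R0 = Σ lx·mx = 14.398 → 14.40

14.40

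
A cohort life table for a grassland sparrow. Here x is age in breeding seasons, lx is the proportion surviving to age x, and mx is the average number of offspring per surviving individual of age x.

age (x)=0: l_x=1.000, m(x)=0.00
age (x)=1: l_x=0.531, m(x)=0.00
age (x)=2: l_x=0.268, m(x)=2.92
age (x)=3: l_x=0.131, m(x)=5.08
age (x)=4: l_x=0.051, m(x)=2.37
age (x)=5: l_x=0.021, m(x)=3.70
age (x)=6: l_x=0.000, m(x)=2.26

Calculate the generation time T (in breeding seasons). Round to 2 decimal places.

2.69

lx·mx: 0, 0, 0.78256, 0.66548, 0.12087, 0.0777, 0 → R0 = 1.64661
x·lx·mx: 0, 0, 1.56512, 1.99644, 0.48348, 0.3885, 0 → Σ = 4.43354
T = 4.43354 / 1.64661 = 2.692526… → 2.69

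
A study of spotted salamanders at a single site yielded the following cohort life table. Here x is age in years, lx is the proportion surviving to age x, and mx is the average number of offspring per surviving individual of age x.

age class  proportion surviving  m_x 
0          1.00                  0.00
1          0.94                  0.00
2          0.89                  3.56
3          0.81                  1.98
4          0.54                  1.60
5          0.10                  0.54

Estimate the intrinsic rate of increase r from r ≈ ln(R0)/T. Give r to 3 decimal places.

R0 = Σ lx·mx = 0 + 0 + 3.1684 + 1.6038 + 0.864 + 0.054 = 5.6902
Σ x·lx·mx = 14.8742; T = 14.8742/5.6902 = 2.614…
r ≈ ln(R0)/T = ln(5.6902)/2.614… = 0.66517… → 0.665

0.665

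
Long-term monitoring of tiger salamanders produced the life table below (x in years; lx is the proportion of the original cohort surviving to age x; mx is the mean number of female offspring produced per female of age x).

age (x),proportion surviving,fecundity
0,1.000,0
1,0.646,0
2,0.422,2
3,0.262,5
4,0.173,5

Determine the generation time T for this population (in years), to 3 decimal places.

3.007

lx·mx: 0, 0, 0.844, 1.31, 0.865 → R0 = 3.019
x·lx·mx: 0, 0, 1.688, 3.93, 3.46 → Σ = 9.078
T = 9.078 / 3.019 = 3.006956… → 3.007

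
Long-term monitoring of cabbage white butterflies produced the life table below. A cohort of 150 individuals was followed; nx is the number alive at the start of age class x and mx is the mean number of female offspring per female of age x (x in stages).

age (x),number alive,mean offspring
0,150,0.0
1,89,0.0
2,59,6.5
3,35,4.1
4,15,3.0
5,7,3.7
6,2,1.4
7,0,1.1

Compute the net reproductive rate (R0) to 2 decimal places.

lx = nx/n0 = nx/150: 1, 0.59333…, 0.39333…, 0.23333…, 0.1, 0.04667…, 0.01333…, 0
lx·mx by age: 0, 0, 2.556667…, 0.956667…, 0.3, 0.172667…, 0.018667…, 0
R0 = Σ lx·mx = 4.004667… → 4.00

4.00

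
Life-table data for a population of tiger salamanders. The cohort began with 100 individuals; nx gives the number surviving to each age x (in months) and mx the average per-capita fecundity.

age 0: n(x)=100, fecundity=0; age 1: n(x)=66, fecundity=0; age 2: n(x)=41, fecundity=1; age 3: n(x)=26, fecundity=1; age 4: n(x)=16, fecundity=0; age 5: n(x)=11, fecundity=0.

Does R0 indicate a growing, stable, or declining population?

lx = nx/n0 = nx/100: 1, 0.66, 0.41, 0.26, 0.16, 0.11
R0 = Σ lx·mx = 0 + 0 + 0.41 + 0.26 + 0 + 0 = 0.67
R0 < 1, so the population is declining.

declining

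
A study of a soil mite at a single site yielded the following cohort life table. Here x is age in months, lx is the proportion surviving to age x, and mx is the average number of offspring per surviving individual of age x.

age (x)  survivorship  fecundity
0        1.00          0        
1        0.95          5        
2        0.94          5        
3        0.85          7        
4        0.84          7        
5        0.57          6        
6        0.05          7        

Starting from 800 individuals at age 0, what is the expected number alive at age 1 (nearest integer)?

760

Expected survivors = N0 · l_1 = 800 × 0.95 = 760 → 760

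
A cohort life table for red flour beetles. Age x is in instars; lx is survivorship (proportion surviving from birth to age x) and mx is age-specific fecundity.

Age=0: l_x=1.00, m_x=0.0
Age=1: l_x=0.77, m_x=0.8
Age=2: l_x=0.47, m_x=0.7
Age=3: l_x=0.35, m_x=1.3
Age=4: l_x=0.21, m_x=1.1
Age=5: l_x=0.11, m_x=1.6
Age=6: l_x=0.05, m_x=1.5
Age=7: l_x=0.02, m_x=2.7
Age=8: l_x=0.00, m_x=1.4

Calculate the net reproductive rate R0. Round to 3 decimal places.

1.936

lx·mx by age: 0, 0.616, 0.329, 0.455, 0.231, 0.176, 0.075, 0.054, 0
R0 = Σ lx·mx = 1.936 → 1.936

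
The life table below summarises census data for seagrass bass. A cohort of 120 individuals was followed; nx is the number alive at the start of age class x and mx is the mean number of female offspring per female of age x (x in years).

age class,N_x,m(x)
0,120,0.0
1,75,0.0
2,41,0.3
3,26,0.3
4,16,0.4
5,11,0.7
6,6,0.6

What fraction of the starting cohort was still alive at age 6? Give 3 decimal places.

l_6 = n_6/n_0 = 6/120 = 0.05 → 0.050

0.050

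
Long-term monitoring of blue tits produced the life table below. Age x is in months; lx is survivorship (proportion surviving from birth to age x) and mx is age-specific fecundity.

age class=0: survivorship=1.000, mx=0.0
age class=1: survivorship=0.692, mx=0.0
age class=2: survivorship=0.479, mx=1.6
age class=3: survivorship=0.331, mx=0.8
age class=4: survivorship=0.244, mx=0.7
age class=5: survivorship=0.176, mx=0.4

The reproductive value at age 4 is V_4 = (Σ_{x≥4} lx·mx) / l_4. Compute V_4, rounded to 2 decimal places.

lx·mx for x ≥ 4: 0.1708, 0.0704 → sum = 0.2412
V_4 = 0.2412 / l_4 = 0.2412 / 0.244 = 0.988525… → 0.99

0.99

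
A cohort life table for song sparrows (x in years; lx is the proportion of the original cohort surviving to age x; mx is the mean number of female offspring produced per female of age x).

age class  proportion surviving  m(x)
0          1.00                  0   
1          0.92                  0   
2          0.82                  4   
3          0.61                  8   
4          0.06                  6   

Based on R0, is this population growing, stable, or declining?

R0 = Σ lx·mx = 0 + 0 + 3.28 + 4.88 + 0.36 = 8.52
R0 > 1, so the population is growing.

growing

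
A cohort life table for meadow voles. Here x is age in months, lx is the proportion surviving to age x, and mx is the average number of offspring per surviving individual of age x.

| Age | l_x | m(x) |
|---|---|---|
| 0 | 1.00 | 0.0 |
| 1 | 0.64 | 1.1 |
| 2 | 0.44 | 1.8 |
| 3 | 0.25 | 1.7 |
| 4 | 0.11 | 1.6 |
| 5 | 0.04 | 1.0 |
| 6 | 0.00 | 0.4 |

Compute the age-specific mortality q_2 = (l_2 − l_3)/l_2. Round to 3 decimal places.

q_2 = (l_2 − l_3) / l_2 = (0.44 − 0.25) / 0.44
     = 0.19 / 0.44 = 0.431818… → 0.432

0.432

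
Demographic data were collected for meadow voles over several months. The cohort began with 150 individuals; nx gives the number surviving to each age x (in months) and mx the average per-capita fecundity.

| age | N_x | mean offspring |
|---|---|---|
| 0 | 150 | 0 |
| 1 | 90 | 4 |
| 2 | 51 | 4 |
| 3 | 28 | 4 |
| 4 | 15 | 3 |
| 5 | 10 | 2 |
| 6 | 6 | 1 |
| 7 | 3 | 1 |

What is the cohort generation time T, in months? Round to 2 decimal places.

1.92

lx = nx/n0 = nx/150: 1, 0.6, 0.34, 0.18667…, 0.1, 0.06667…, 0.04, 0.02
lx·mx: 0, 2.4, 1.36, 0.746667…, 0.3, 0.133333…, 0.04, 0.02 → R0 = 5…
x·lx·mx: 0, 2.4, 2.72, 2.24…, 1.2, 0.666667…, 0.24, 0.14 → Σ = 9.606667…
T = 9.606667… / 5… = 1.921333… → 1.92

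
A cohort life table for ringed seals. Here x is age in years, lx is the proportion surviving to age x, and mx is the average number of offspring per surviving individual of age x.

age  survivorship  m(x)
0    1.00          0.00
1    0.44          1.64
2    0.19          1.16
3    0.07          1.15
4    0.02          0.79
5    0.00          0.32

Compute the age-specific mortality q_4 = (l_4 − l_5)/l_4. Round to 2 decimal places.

1.00

q_4 = (l_4 − l_5) / l_4 = (0.02 − 0) / 0.02
     = 0.02 / 0.02 = 1 → 1.00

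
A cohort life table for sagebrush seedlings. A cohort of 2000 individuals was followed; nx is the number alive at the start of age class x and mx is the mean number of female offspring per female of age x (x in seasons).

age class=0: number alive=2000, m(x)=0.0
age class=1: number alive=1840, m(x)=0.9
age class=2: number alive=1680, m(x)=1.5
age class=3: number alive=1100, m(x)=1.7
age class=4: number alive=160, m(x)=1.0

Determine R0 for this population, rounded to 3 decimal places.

lx = nx/n0 = nx/2000: 1, 0.92, 0.84, 0.55, 0.08
lx·mx by age: 0, 0.828, 1.26, 0.935, 0.08
R0 = Σ lx·mx = 3.103 → 3.103

3.103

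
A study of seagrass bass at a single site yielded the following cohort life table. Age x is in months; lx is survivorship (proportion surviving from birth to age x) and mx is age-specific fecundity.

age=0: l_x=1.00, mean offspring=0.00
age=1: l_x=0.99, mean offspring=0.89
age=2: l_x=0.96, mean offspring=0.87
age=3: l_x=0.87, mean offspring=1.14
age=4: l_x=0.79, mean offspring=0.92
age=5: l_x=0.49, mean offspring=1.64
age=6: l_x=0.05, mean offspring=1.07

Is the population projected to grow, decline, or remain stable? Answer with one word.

R0 = Σ lx·mx = 0 + 0.8811 + 0.8352 + 0.9918 + 0.7268 + 0.8036 + 0.0535 = 4.292
R0 > 1, so the population is growing.

growing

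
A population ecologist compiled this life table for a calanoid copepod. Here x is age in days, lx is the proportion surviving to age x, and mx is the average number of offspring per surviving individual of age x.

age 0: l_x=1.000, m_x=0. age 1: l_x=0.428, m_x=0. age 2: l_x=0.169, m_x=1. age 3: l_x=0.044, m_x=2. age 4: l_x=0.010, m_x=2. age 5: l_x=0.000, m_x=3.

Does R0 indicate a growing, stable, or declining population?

R0 = Σ lx·mx = 0 + 0 + 0.169 + 0.088 + 0.02 + 0 = 0.277
R0 < 1, so the population is declining.

declining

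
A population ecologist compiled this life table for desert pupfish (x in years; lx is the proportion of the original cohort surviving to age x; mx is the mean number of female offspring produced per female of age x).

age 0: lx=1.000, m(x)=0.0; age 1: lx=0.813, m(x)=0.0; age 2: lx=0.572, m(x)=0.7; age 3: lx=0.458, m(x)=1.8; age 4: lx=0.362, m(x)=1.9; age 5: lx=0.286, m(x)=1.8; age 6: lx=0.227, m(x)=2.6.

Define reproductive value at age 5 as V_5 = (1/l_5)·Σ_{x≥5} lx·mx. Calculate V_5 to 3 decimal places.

3.864

lx·mx for x ≥ 5: 0.5148, 0.5902 → sum = 1.105
V_5 = 1.105 / l_5 = 1.105 / 0.286 = 3.863636… → 3.864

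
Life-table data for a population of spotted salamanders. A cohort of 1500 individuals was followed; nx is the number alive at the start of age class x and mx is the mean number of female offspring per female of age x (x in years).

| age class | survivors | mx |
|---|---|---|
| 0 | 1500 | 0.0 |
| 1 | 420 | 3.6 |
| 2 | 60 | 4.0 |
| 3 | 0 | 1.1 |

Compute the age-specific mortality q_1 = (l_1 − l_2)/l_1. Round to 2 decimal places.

lx = nx/n0 = nx/1500: 1, 0.28, 0.04, 0
q_1 = (l_1 − l_2) / l_1 = (0.28 − 0.04) / 0.28
     = 0.24 / 0.28 = 0.857143… → 0.86

0.86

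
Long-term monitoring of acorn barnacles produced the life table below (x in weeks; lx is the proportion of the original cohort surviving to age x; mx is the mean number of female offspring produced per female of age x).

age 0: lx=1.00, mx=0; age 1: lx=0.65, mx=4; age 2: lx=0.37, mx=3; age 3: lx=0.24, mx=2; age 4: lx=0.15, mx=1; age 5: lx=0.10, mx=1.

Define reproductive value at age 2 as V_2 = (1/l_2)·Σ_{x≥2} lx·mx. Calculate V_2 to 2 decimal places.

lx·mx for x ≥ 2: 1.11, 0.48, 0.15, 0.1 → sum = 1.84
V_2 = 1.84 / l_2 = 1.84 / 0.37 = 4.972973… → 4.97

4.97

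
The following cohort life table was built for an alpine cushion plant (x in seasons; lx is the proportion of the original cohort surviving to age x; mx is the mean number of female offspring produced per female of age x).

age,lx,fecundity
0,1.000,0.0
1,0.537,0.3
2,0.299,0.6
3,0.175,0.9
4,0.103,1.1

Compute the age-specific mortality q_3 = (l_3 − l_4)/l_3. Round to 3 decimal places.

0.411

q_3 = (l_3 − l_4) / l_3 = (0.175 − 0.103) / 0.175
     = 0.072 / 0.175 = 0.411429… → 0.411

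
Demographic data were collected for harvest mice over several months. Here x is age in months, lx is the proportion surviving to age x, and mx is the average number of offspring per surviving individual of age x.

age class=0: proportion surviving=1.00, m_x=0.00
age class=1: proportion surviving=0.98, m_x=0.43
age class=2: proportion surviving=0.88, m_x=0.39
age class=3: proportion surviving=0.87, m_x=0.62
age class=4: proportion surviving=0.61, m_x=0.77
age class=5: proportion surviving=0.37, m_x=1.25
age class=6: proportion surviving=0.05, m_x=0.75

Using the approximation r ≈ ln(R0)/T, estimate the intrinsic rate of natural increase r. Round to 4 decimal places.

0.2615

R0 = Σ lx·mx = 0 + 0.4214 + 0.3432 + 0.5394 + 0.4697 + 0.4625 + 0.0375 = 2.2737
Σ x·lx·mx = 7.1423; T = 7.1423/2.2737 = 3.14127…
r ≈ ln(R0)/T = ln(2.2737)/3.14127… = 0.261489… → 0.2615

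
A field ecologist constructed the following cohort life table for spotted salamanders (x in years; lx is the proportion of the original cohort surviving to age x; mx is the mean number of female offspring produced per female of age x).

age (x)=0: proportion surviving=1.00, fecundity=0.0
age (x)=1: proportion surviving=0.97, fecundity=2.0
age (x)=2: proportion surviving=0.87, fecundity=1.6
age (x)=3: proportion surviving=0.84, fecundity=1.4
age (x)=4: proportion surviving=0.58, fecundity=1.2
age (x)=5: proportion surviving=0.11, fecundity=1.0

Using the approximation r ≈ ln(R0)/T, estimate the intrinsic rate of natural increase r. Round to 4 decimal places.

0.7661

R0 = Σ lx·mx = 0 + 1.94 + 1.392 + 1.176 + 0.696 + 0.11 = 5.314
Σ x·lx·mx = 11.586; T = 11.586/5.314 = 2.18028…
r ≈ ln(R0)/T = ln(5.314)/2.18028… = 0.766115… → 0.7661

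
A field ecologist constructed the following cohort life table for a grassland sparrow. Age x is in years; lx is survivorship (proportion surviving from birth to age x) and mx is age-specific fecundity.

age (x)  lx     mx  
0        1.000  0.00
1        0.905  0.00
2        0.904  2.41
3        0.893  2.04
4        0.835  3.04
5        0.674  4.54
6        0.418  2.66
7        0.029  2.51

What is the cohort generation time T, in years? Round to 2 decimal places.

lx·mx: 0, 0, 2.17864, 1.82172, 2.5384, 3.05996, 1.11188, 0.07279 → R0 = 10.78339
x·lx·mx: 0, 0, 4.35728, 5.46516, 10.1536, 15.2998, 6.67128, 0.50953 → Σ = 42.45665
T = 42.45665 / 10.78339 = 3.937227… → 3.94

3.94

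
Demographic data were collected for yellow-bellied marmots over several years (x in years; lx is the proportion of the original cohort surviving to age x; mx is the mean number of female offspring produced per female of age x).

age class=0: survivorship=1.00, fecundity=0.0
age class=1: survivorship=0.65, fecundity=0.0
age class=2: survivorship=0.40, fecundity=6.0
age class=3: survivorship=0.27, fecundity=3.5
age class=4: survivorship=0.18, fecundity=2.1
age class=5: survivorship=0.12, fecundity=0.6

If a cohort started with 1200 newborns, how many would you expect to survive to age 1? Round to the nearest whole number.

780

Expected survivors = N0 · l_1 = 1200 × 0.65 = 780 → 780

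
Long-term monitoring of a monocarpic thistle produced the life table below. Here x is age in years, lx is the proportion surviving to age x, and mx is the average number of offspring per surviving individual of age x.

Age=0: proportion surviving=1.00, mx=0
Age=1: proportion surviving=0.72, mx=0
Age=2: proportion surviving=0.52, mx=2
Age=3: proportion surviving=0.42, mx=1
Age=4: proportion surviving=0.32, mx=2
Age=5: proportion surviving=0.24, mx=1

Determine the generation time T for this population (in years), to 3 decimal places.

lx·mx: 0, 0, 1.04, 0.42, 0.64, 0.24 → R0 = 2.34
x·lx·mx: 0, 0, 2.08, 1.26, 2.56, 1.2 → Σ = 7.1
T = 7.1 / 2.34 = 3.034188… → 3.034

3.034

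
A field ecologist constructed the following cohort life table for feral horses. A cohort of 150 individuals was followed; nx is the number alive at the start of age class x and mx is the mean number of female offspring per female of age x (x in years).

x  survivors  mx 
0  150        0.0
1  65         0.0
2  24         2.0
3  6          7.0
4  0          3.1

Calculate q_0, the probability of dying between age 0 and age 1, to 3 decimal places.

lx = nx/n0 = nx/150: 1, 0.43333…, 0.16, 0.04, 0
q_0 = (l_0 − l_1) / l_0 = (1 − 0.433333…) / 1
     = 0.566667… / 1 = 0.566667… → 0.567

0.567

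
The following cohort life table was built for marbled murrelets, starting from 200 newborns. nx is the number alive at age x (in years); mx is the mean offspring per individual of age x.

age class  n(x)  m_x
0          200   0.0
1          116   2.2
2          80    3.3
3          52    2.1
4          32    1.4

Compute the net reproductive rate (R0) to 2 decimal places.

lx = nx/n0 = nx/200: 1, 0.58, 0.4, 0.26, 0.16
lx·mx by age: 0, 1.276, 1.32, 0.546, 0.224
R0 = Σ lx·mx = 3.366 → 3.37

3.37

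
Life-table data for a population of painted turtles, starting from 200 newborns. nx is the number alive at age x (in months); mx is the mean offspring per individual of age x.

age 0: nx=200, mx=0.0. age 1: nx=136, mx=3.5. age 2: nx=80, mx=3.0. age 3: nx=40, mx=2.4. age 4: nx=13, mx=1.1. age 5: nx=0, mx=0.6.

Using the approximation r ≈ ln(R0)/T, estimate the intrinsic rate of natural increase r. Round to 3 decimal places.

lx = nx/n0 = nx/200: 1, 0.68, 0.4, 0.2, 0.065, 0
R0 = Σ lx·mx = 0 + 2.38 + 1.2 + 0.48 + 0.0715 + 0 = 4.1315
Σ x·lx·mx = 6.506; T = 6.506/4.1315 = 1.57473…
r ≈ ln(R0)/T = ln(4.1315)/1.57473… = 0.90088… → 0.901

0.901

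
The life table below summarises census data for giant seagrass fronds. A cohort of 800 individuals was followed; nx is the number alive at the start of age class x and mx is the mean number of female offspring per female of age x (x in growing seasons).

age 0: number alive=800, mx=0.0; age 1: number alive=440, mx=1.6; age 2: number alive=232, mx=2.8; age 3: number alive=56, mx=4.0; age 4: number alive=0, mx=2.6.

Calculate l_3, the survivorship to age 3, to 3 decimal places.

l_3 = n_3/n_0 = 56/800 = 0.07 → 0.070

0.070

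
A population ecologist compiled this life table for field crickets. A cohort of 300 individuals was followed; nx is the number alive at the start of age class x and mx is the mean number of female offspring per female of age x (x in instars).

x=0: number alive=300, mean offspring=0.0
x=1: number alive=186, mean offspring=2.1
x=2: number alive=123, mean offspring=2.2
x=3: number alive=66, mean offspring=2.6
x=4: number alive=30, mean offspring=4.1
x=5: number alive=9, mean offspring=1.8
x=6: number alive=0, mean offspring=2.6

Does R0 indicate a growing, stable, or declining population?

growing

lx = nx/n0 = nx/300: 1, 0.62, 0.41, 0.22, 0.1, 0.03, 0
R0 = Σ lx·mx = 0 + 1.302 + 0.902 + 0.572 + 0.41 + 0.054 + 0 = 3.24
R0 > 1, so the population is growing.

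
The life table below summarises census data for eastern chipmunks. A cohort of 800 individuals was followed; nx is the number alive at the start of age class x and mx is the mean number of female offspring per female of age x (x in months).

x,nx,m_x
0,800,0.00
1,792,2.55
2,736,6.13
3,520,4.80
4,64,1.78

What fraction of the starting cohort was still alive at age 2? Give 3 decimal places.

l_2 = n_2/n_0 = 736/800 = 0.92 → 0.920

0.920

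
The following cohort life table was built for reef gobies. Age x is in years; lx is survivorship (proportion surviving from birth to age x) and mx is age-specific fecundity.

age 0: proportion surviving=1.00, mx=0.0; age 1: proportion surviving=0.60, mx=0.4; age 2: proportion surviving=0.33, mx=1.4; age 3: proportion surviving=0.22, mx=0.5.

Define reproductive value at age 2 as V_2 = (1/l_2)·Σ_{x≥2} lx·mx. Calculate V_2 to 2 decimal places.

lx·mx for x ≥ 2: 0.462, 0.11 → sum = 0.572
V_2 = 0.572 / l_2 = 0.572 / 0.33 = 1.733333… → 1.73

1.73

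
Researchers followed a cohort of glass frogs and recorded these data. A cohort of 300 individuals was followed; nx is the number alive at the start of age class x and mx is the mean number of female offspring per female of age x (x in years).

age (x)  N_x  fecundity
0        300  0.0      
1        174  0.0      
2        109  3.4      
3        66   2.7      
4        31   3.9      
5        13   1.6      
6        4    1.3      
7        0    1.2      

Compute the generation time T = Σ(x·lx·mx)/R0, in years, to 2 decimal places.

2.72

lx = nx/n0 = nx/300: 1, 0.58, 0.36333…, 0.22, 0.10333…, 0.04333…, 0.01333…, 0
lx·mx: 0, 0, 1.235333…, 0.594, 0.403…, 0.069333…, 0.017333…, 0 → R0 = 2.319…
x·lx·mx: 0, 0, 2.470667…, 1.782, 1.612…, 0.346667…, 0.104…, 0 → Σ = 6.315333…
T = 6.315333… / 2.319… = 2.7233… → 2.72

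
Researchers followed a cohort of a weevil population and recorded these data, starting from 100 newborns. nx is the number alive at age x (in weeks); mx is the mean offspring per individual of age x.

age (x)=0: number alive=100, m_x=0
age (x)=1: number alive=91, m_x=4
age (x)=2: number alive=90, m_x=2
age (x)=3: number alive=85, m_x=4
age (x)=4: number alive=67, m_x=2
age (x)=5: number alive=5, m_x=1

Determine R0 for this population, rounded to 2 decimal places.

10.23

lx = nx/n0 = nx/100: 1, 0.91, 0.9, 0.85, 0.67, 0.05
lx·mx by age: 0, 3.64, 1.8, 3.4, 1.34, 0.05
R0 = Σ lx·mx = 10.23 → 10.23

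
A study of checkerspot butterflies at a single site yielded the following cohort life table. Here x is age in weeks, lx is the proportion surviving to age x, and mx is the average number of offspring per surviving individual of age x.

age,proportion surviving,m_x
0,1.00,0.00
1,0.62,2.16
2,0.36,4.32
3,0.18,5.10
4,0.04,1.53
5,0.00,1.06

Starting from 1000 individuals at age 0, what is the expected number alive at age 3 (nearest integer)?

Expected survivors = N0 · l_3 = 1000 × 0.18 = 180 → 180

180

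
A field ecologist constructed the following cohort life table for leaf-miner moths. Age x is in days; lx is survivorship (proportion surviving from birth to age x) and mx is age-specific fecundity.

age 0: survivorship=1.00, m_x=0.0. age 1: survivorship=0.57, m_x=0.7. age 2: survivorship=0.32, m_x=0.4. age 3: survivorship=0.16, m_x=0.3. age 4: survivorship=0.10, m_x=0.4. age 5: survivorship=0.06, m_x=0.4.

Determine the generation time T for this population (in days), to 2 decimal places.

lx·mx: 0, 0.399, 0.128, 0.048, 0.04, 0.024 → R0 = 0.639
x·lx·mx: 0, 0.399, 0.256, 0.144, 0.16, 0.12 → Σ = 1.079
T = 1.079 / 0.639 = 1.688576… → 1.69

1.69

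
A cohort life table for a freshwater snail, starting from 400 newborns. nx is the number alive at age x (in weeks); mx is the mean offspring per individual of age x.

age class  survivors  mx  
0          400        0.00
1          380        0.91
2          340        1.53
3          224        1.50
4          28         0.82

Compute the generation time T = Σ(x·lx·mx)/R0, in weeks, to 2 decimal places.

lx = nx/n0 = nx/400: 1, 0.95, 0.85, 0.56, 0.07
lx·mx: 0, 0.8645, 1.3005, 0.84, 0.0574 → R0 = 3.0624
x·lx·mx: 0, 0.8645, 2.601, 2.52, 0.2296 → Σ = 6.2151
T = 6.2151 / 3.0624 = 2.029487… → 2.03

2.03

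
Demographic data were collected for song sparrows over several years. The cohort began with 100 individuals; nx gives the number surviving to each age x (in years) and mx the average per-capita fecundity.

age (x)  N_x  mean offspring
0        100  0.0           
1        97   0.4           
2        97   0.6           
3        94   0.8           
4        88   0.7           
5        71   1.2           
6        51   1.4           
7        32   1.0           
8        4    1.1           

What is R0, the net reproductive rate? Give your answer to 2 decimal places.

lx = nx/n0 = nx/100: 1, 0.97, 0.97, 0.94, 0.88, 0.71, 0.51, 0.32, 0.04
lx·mx by age: 0, 0.388, 0.582, 0.752, 0.616, 0.852, 0.714, 0.32, 0.044
R0 = Σ lx·mx = 4.268 → 4.27

4.27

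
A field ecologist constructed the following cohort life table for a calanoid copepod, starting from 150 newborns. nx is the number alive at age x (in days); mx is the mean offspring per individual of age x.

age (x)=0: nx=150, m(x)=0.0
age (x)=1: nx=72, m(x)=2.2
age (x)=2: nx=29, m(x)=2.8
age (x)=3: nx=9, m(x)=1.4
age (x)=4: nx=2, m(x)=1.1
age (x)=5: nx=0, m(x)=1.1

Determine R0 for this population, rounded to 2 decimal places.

lx = nx/n0 = nx/150: 1, 0.48, 0.19333…, 0.06, 0.01333…, 0
lx·mx by age: 0, 1.056, 0.541333…, 0.084, 0.014667…, 0
R0 = Σ lx·mx = 1.696… → 1.70

1.70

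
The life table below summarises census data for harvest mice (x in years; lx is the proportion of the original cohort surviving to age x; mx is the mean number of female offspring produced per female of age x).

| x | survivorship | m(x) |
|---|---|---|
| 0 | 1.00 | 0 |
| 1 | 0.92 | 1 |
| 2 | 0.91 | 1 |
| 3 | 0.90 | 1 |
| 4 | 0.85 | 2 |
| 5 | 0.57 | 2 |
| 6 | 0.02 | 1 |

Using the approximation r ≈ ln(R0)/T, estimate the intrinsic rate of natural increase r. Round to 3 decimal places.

R0 = Σ lx·mx = 0 + 0.92 + 0.91 + 0.9 + 1.7 + 1.14 + 0.02 = 5.59
Σ x·lx·mx = 18.06; T = 18.06/5.59 = 3.23077…
r ≈ ln(R0)/T = ln(5.59)/3.23077… = 0.53268… → 0.533

0.533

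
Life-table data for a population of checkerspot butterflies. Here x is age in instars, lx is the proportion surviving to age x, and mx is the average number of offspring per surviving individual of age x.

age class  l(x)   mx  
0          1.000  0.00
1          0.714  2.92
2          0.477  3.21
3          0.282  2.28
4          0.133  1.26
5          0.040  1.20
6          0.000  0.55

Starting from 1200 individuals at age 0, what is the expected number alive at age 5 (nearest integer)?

Expected survivors = N0 · l_5 = 1200 × 0.040 = 48 → 48

48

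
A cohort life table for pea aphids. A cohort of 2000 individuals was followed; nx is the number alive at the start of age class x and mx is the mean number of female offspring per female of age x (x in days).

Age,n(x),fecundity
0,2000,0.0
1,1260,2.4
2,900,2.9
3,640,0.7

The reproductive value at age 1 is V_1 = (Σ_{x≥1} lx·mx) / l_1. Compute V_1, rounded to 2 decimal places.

lx = nx/n0 = nx/2000: 1, 0.63, 0.45, 0.32
lx·mx for x ≥ 1: 1.512, 1.305, 0.224 → sum = 3.041
V_1 = 3.041 / l_1 = 3.041 / 0.63 = 4.826984… → 4.83

4.83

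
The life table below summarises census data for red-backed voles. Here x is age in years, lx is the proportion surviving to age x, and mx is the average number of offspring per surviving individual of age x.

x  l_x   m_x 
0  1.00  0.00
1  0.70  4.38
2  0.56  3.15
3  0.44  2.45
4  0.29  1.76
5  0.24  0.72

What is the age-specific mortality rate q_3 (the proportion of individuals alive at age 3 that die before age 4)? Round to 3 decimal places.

0.341

q_3 = (l_3 − l_4) / l_3 = (0.44 − 0.29) / 0.44
     = 0.15 / 0.44 = 0.340909… → 0.341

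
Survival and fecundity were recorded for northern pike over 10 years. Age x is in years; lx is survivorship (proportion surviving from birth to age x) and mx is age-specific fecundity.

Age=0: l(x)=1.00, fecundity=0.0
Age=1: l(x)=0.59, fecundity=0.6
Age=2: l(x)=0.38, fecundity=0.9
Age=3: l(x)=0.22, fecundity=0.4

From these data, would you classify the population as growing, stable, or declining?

declining

R0 = Σ lx·mx = 0 + 0.354 + 0.342 + 0.088 = 0.784
R0 < 1, so the population is declining.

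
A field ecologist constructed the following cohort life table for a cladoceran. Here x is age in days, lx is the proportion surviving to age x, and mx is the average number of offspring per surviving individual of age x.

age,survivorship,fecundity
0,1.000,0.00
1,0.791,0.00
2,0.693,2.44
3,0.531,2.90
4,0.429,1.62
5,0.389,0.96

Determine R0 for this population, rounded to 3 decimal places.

4.299

lx·mx by age: 0, 0, 1.69092, 1.5399, 0.69498, 0.37344
R0 = Σ lx·mx = 4.29924 → 4.299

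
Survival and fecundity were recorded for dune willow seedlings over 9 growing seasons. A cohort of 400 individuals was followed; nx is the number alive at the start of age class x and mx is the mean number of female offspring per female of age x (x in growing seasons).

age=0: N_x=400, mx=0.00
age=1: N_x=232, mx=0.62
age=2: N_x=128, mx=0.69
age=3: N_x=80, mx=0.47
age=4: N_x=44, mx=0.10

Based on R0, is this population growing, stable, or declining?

declining

lx = nx/n0 = nx/400: 1, 0.58, 0.32, 0.2, 0.11
R0 = Σ lx·mx = 0 + 0.3596 + 0.2208 + 0.094 + 0.011 = 0.6854
R0 < 1, so the population is declining.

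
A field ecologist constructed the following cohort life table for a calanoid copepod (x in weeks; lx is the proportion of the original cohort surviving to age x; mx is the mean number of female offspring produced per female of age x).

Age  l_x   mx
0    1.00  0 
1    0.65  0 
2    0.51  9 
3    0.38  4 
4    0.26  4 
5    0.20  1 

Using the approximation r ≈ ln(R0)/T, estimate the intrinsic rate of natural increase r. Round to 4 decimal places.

0.7757

R0 = Σ lx·mx = 0 + 0 + 4.59 + 1.52 + 1.04 + 0.2 = 7.35
Σ x·lx·mx = 18.9; T = 18.9/7.35 = 2.57143…
r ≈ ln(R0)/T = ln(7.35)/2.57143… = 0.775717… → 0.7757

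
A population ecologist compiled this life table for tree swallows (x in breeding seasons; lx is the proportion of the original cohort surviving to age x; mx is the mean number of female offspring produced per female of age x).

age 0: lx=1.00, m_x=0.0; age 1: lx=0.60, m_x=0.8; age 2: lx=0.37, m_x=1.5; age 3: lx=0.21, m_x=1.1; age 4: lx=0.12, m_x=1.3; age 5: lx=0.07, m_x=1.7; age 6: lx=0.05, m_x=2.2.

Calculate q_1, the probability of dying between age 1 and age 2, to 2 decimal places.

q_1 = (l_1 − l_2) / l_1 = (0.6 − 0.37) / 0.6
     = 0.23 / 0.6 = 0.383333… → 0.38

0.38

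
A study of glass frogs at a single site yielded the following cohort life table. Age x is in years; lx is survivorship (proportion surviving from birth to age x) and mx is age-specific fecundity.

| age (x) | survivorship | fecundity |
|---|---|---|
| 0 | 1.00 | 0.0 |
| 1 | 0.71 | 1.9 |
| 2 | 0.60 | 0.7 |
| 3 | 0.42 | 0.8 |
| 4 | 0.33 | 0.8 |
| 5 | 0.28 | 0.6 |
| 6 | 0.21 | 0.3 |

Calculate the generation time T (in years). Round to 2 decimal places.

lx·mx: 0, 1.349, 0.42, 0.336, 0.264, 0.168, 0.063 → R0 = 2.6
x·lx·mx: 0, 1.349, 0.84, 1.008, 1.056, 0.84, 0.378 → Σ = 5.471
T = 5.471 / 2.6 = 2.104231… → 2.10

2.10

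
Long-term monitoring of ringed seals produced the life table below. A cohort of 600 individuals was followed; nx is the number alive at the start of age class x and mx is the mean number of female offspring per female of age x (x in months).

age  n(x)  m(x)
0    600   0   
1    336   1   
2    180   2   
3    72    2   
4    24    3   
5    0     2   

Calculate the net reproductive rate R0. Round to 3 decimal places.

lx = nx/n0 = nx/600: 1, 0.56, 0.3, 0.12, 0.04, 0
lx·mx by age: 0, 0.56, 0.6, 0.24, 0.12, 0
R0 = Σ lx·mx = 1.52 → 1.520

1.520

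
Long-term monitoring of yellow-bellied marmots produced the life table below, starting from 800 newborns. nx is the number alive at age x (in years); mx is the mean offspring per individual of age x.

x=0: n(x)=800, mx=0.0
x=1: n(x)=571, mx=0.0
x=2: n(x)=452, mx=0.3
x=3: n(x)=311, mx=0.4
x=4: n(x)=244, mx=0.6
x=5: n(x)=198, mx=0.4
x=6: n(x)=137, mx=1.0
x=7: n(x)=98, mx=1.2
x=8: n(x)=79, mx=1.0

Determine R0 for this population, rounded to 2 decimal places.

lx = nx/n0 = nx/800: 1, 0.71375, 0.565, 0.38875, 0.305, 0.2475, 0.17125, 0.1225, 0.09875
lx·mx by age: 0, 0, 0.1695, 0.1555, 0.183, 0.099, 0.17125, 0.147, 0.09875
R0 = Σ lx·mx = 1.024 → 1.02

1.02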